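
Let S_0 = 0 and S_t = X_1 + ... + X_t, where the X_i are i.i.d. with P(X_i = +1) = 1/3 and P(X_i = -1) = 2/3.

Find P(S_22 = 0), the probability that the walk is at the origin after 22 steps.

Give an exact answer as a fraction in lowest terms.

To be at 0 after 22 steps: need exactly 11 steps of +1 and 11 of -1.
Number of such sequences: C(22,11) = 705432
Each has probability (1/3)^11 · (2/3)^11 = 2048/31381059609
P = 705432 · 2048/31381059609 = 481574912/10460353203

Answer: 481574912/10460353203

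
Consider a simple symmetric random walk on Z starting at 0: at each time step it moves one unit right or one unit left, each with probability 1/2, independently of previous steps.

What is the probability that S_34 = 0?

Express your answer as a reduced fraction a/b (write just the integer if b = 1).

To return to 0 after 34 steps: need exactly 17 steps of +1 and 17 of -1.
Favorable paths: C(34,17) = 2333606220
Total paths: 2^34 = 17179869184
P = 2333606220/17179869184 = 583401555/4294967296

Answer: 583401555/4294967296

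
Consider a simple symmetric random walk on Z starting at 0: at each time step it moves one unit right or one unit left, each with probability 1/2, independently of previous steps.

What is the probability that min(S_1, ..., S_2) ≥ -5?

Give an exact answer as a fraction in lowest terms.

Let f(t,s) = #length-t paths at position s with S_1..S_t all ≥ -5.
f(t,s) = f(t-1,s-1) + f(t-1,s+1) for s ≥ -5; f(t,s) = 0 for s < -5.
t=0: f(0,0)=1
t=1: f(1,-1)=1 f(1,1)=1
t=2: f(2,-2)=1 f(2,0)=2 f(2,2)=1
Σ_s f(2,s) = 4
P = 4/4 = 1

Answer: 1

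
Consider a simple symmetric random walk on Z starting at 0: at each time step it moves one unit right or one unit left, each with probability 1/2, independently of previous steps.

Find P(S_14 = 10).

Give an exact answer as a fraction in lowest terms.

To reach position 10 after 14 steps: need 12 steps of +1 and 2 of -1.
Favorable paths: C(14,12) = 91
Total paths: 2^14 = 16384
P = 91/16384 = 91/16384

Answer: 91/16384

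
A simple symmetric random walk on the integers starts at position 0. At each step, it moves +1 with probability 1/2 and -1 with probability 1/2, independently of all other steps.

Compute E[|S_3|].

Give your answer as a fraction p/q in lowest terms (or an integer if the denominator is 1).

Answer: 3/2

Derivation:
S_3 takes values m ≡ 1 (mod 2) with |m| ≤ 3; P(S_3=m) = C(3,(3+m)/2)/2^3.
Total paths: 2^3 = 8
Distribution: P(S=-3)=1/8, P(S=-1)=3/8, P(S=1)=3/8, P(S=3)=1/8
E[|S_3|] = Σ_m |m|·P(S_3=m) = 12/8 = 3/2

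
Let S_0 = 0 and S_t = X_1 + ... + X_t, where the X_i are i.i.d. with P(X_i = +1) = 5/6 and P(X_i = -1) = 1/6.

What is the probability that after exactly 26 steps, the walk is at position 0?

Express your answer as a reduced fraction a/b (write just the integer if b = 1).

To be at 0 after 26 steps: need exactly 13 steps of +1 and 13 of -1.
Number of such sequences: C(26,13) = 10400600
Each has probability (5/6)^13 · (1/6)^13 = 1220703125/170581728179578208256
P = 10400600 · 1220703125/170581728179578208256 = 1587005615234375/21322716022447276032

Answer: 1587005615234375/21322716022447276032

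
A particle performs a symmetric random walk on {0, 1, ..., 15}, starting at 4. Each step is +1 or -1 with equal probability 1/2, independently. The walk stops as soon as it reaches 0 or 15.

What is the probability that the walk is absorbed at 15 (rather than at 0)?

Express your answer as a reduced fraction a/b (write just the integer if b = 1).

Symmetric walk (p = 1/2): the harmonic-function argument gives P(hit 15 before 0 | start at 4) = a/N.
P = 4/15 = 4/15

Answer: 4/15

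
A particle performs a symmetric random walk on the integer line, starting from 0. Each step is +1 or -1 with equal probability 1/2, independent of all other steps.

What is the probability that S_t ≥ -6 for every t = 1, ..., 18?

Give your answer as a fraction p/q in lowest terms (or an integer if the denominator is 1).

Let f(t,s) = #length-t paths at position s with S_1..S_t all ≥ -6.
f(t,s) = f(t-1,s-1) + f(t-1,s+1) for s ≥ -6; f(t,s) = 0 for s < -6.
t=0: f(0,0)=1
t=1: f(1,-1)=1 f(1,1)=1
t=2: f(2,-2)=1 f(2,0)=2 f(2,2)=1
t=3: f(3,-3)=1 f(3,-1)=3 f(3,1)=3 f(3,3)=1
t=4: f(4,-4)=1 f(4,-2)=4 f(4,0)=6 f(4,2)=4 f(4,4)=1
t=5: f(5,-5)=1 f(5,-3)=5 f(5,-1)=10 f(5,1)=10 f(5,3)=5 f(5,5)=1
t=6: f(6,-6)=1 f(6,-4)=6 f(6,-2)=15 f(6,0)=20 f(6,2)=15 f(6,4)=6 f(6,6)=1
t=7: f(7,-5)=7 f(7,-3)=21 f(7,-1)=35 f(7,1)=35 f(7,3)=21 f(7,5)=7 f(7,7)=1
t=8: f(8,-6)=7 f(8,-4)=28 f(8,-2)=56 f(8,0)=70 f(8,2)=56 f(8,4)=28 f(8,6)=8 f(8,8)=1
t=9: f(9,-5)=35 f(9,-3)=84 f(9,-1)=126 f(9,1)=126 f(9,3)=84 f(9,5)=36 f(9,7)=9 f(9,9)=1
t=10: f(10,-6)=35 f(10,-4)=119 f(10,-2)=210 f(10,0)=252 f(10,2)=210 f(10,4)=120 f(10,6)=45 f(10,8)=10 f(10,10)=1
t=11: f(11,-5)=154 f(11,-3)=329 f(11,-1)=462 f(11,1)=462 f(11,3)=330 f(11,5)=165 f(11,7)=55 f(11,9)=11 f(11,11)=1
t=12: f(12,-6)=154 f(12,-4)=483 f(12,-2)=791 f(12,0)=924 f(12,2)=792 f(12,4)=495 f(12,6)=220 f(12,8)=66 f(12,10)=12 f(12,12)=1
t=13: f(13,-5)=637 f(13,-3)=1274 f(13,-1)=1715 f(13,1)=1716 f(13,3)=1287 f(13,5)=715 f(13,7)=286 f(13,9)=78 f(13,11)=13 f(13,13)=1
t=14: f(14,-6)=637 f(14,-4)=1911 f(14,-2)=2989 f(14,0)=3431 f(14,2)=3003 f(14,4)=2002 f(14,6)=1001 f(14,8)=364 f(14,10)=91 f(14,12)=14 f(14,14)=1
t=15: f(15,-5)=2548 f(15,-3)=4900 f(15,-1)=6420 f(15,1)=6434 f(15,3)=5005 f(15,5)=3003 f(15,7)=1365 f(15,9)=455 f(15,11)=105 f(15,13)=15 f(15,15)=1
t=16: f(16,-6)=2548 f(16,-4)=7448 f(16,-2)=11320 f(16,0)=12854 f(16,2)=11439 f(16,4)=8008 f(16,6)=4368 f(16,8)=1820 f(16,10)=560 f(16,12)=120 f(16,14)=16 f(16,16)=1
t=17: f(17,-5)=9996 f(17,-3)=18768 f(17,-1)=24174 f(17,1)=24293 f(17,3)=19447 f(17,5)=12376 f(17,7)=6188 f(17,9)=2380 f(17,11)=680 f(17,13)=136 f(17,15)=17 f(17,17)=1
t=18: f(18,-6)=9996 f(18,-4)=28764 f(18,-2)=42942 f(18,0)=48467 f(18,2)=43740 f(18,4)=31823 f(18,6)=18564 f(18,8)=8568 f(18,10)=3060 f(18,12)=816 f(18,14)=153 f(18,16)=18 f(18,18)=1
Σ_s f(18,s) = 236912
P = 236912/262144 = 14807/16384

Answer: 14807/16384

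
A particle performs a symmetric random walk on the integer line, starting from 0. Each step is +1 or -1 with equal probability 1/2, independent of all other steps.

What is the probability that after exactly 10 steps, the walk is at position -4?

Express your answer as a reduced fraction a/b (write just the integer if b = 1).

Answer: 15/128

Derivation:
To reach position -4 after 10 steps: need 3 steps of +1 and 7 of -1.
Favorable paths: C(10,3) = 120
Total paths: 2^10 = 1024
P = 120/1024 = 15/128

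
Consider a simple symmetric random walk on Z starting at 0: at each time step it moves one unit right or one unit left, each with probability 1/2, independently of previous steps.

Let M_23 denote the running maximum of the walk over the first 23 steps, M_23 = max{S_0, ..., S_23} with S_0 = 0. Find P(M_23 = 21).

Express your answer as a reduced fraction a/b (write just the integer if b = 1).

Let M_23 = max(S_0,...,S_23). Use the reflection principle: for j ≥ 1, #{paths with M_23 ≥ j} = #{S_23 ≥ j} + #{S_23 ≥ j+1}.
By reflection, #{M_23 ≥ 21} = #{S_23 ≥ 21} + #{S_23 ≥ 22} = 24 + 1 = 25.
#{M_23 ≥ 22} = #{S_23 ≥ 22} + #{S_23 ≥ 23} = 1 + 1 = 2.
#{M_23 = 21} = 25 - 2 = 23.
P(M_23 = 21) = 23/8388608 = 23/8388608

Answer: 23/8388608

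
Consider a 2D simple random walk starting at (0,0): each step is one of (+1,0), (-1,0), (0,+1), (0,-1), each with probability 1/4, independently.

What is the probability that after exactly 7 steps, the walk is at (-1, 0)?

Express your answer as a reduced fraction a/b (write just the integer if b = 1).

Let h be the number of horizontal steps (so 7-h are vertical). To end at (-1,0) need (h-1)/2 right-steps and ((7-h)+0)/2 up-steps.
Sum over h with 1 ≤ h ≤ 7, h ≡ 1 (mod 2), 7-h ≡ 0 (mod 2):
h=1: C(7,1)·C(1,0)·C(6,3) = 7·1·20 = 140
h=3: C(7,3)·C(3,1)·C(4,2) = 35·3·6 = 630
h=5: C(7,5)·C(5,2)·C(2,1) = 21·10·2 = 420
h=7: C(7,7)·C(7,3)·C(0,0) = 1·35·1 = 35
Total favorable: 1225
Total paths: 4^7 = 16384
P = 1225/16384 = 1225/16384

Answer: 1225/16384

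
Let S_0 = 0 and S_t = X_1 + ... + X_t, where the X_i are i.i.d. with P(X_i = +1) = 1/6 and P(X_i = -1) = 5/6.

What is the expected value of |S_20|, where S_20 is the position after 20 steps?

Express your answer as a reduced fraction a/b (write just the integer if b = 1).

S_20 takes values m ≡ 0 (mod 2) with |m| ≤ 20; P(S_20=m) = C(20,(20+m)/2) · (1/6)^((20+m)/2) · (5/6)^((20-m)/2).
Distribution: P(S=-20)=95367431640625/3656158440062976, P(S=-18)=95367431640625/914039610015744, P(S=-16)=362396240234375/1828079220031488, P(S=-14)=72479248046875/304679870005248, P(S=-12)=246429443359375/1218719480020992, P(S=-10)=9857177734375/76169967501312, P(S=-8)=9857177734375/152339935002624, P(S=-6)=1971435546875/76169967501312, P(S=-4)=5125732421875/609359740010496, P(S=-2)=1025146484375/457019805007872, P(S=0)=451064453125/914039610015744, P(S=2)=41005859375/457019805007872, P(S=4)=8201171875/609359740010496, P(S=6)=126171875/76169967501312, P(S=8)=25234375/152339935002624, P(S=10)=1009375/76169967501312, P(S=12)=1009375/1218719480020992, P(S=14)=11875/304679870005248, P(S=16)=2375/1828079220031488, P(S=18)=25/914039610015744, P(S=20)=1/3656158440062976
E[|S_20|] = Σ_m |m|·P(S_20=m) = 3046910528463145/228509902503936

Answer: 3046910528463145/228509902503936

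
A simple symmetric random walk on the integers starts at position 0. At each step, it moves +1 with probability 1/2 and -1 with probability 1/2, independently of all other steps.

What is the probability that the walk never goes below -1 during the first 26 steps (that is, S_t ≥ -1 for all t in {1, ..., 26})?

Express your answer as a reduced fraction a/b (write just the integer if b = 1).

Answer: 5014575/16777216

Derivation:
Let f(t,s) = #length-t paths at position s with S_1..S_t all ≥ -1.
f(t,s) = f(t-1,s-1) + f(t-1,s+1) for s ≥ -1; f(t,s) = 0 for s < -1.
t=0: f(0,0)=1
t=1: f(1,-1)=1 f(1,1)=1
t=2: f(2,0)=2 f(2,2)=1
t=3: f(3,-1)=2 f(3,1)=3 f(3,3)=1
t=4: f(4,0)=5 f(4,2)=4 f(4,4)=1
t=5: f(5,-1)=5 f(5,1)=9 f(5,3)=5 f(5,5)=1
t=6: f(6,0)=14 f(6,2)=14 f(6,4)=6 f(6,6)=1
t=7: f(7,-1)=14 f(7,1)=28 f(7,3)=20 f(7,5)=7 f(7,7)=1
t=8: f(8,0)=42 f(8,2)=48 f(8,4)=27 f(8,6)=8 f(8,8)=1
t=9: f(9,-1)=42 f(9,1)=90 f(9,3)=75 f(9,5)=35 f(9,7)=9 f(9,9)=1
t=10: f(10,0)=132 f(10,2)=165 f(10,4)=110 f(10,6)=44 f(10,8)=10 f(10,10)=1
t=11: f(11,-1)=132 f(11,1)=297 f(11,3)=275 f(11,5)=154 f(11,7)=54 f(11,9)=11 f(11,11)=1
t=12: f(12,0)=429 f(12,2)=572 f(12,4)=429 f(12,6)=208 f(12,8)=65 f(12,10)=12 f(12,12)=1
t=13: f(13,-1)=429 f(13,1)=1001 f(13,3)=1001 f(13,5)=637 f(13,7)=273 f(13,9)=77 f(13,11)=13 f(13,13)=1
t=14: f(14,0)=1430 f(14,2)=2002 f(14,4)=1638 f(14,6)=910 f(14,8)=350 f(14,10)=90 f(14,12)=14 f(14,14)=1
t=15: f(15,-1)=1430 f(15,1)=3432 f(15,3)=3640 f(15,5)=2548 f(15,7)=1260 f(15,9)=440 f(15,11)=104 f(15,13)=15 f(15,15)=1
t=16: f(16,0)=4862 f(16,2)=7072 f(16,4)=6188 f(16,6)=3808 f(16,8)=1700 f(16,10)=544 f(16,12)=119 f(16,14)=16 f(16,16)=1
t=17: f(17,-1)=4862 f(17,1)=11934 f(17,3)=13260 f(17,5)=9996 f(17,7)=5508 f(17,9)=2244 f(17,11)=663 f(17,13)=135 f(17,15)=17 f(17,17)=1
t=18: f(18,0)=16796 f(18,2)=25194 f(18,4)=23256 f(18,6)=15504 f(18,8)=7752 f(18,10)=2907 f(18,12)=798 f(18,14)=152 f(18,16)=18 f(18,18)=1
t=19: f(19,-1)=16796 f(19,1)=41990 f(19,3)=48450 f(19,5)=38760 f(19,7)=23256 f(19,9)=10659 f(19,11)=3705 f(19,13)=950 f(19,15)=170 f(19,17)=19 f(19,19)=1
t=20: f(20,0)=58786 f(20,2)=90440 f(20,4)=87210 f(20,6)=62016 f(20,8)=33915 f(20,10)=14364 f(20,12)=4655 f(20,14)=1120 f(20,16)=189 f(20,18)=20 f(20,20)=1
t=21: f(21,-1)=58786 f(21,1)=149226 f(21,3)=177650 f(21,5)=149226 f(21,7)=95931 f(21,9)=48279 f(21,11)=19019 f(21,13)=5775 f(21,15)=1309 f(21,17)=209 f(21,19)=21 f(21,21)=1
t=22: f(22,0)=208012 f(22,2)=326876 f(22,4)=326876 f(22,6)=245157 f(22,8)=144210 f(22,10)=67298 f(22,12)=24794 f(22,14)=7084 f(22,16)=1518 f(22,18)=230 f(22,20)=22 f(22,22)=1
t=23: f(23,-1)=208012 f(23,1)=534888 f(23,3)=653752 f(23,5)=572033 f(23,7)=389367 f(23,9)=211508 f(23,11)=92092 f(23,13)=31878 f(23,15)=8602 f(23,17)=1748 f(23,19)=252 f(23,21)=23 f(23,23)=1
t=24: f(24,0)=742900 f(24,2)=1188640 f(24,4)=1225785 f(24,6)=961400 f(24,8)=600875 f(24,10)=303600 f(24,12)=123970 f(24,14)=40480 f(24,16)=10350 f(24,18)=2000 f(24,20)=275 f(24,22)=24 f(24,24)=1
t=25: f(25,-1)=742900 f(25,1)=1931540 f(25,3)=2414425 f(25,5)=2187185 f(25,7)=1562275 f(25,9)=904475 f(25,11)=427570 f(25,13)=164450 f(25,15)=50830 f(25,17)=12350 f(25,19)=2275 f(25,21)=299 f(25,23)=25 f(25,25)=1
t=26: f(26,0)=2674440 f(26,2)=4345965 f(26,4)=4601610 f(26,6)=3749460 f(26,8)=2466750 f(26,10)=1332045 f(26,12)=592020 f(26,14)=215280 f(26,16)=63180 f(26,18)=14625 f(26,20)=2574 f(26,22)=324 f(26,24)=26 f(26,26)=1
Σ_s f(26,s) = 20058300
P = 20058300/67108864 = 5014575/16777216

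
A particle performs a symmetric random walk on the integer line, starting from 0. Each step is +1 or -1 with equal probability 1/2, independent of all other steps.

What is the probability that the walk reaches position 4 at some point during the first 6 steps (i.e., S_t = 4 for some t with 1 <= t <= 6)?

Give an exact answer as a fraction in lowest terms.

Answer: 1/8

Derivation:
Count via complement. Let g(t,s) = #length-t paths at position s with S_1..S_t all ≠ 4.
g(t,s) = g(t-1,s-1) + g(t-1,s+1) for s ≠ 4; g(t,4) = 0.
t=0: g(0,0)=1
t=1: g(1,-1)=1 g(1,1)=1
t=2: g(2,-2)=1 g(2,0)=2 g(2,2)=1
t=3: g(3,-3)=1 g(3,-1)=3 g(3,1)=3 g(3,3)=1
t=4: g(4,-4)=1 g(4,-2)=4 g(4,0)=6 g(4,2)=4
t=5: g(5,-5)=1 g(5,-3)=5 g(5,-1)=10 g(5,1)=10 g(5,3)=4
t=6: g(6,-6)=1 g(6,-4)=6 g(6,-2)=15 g(6,0)=20 g(6,2)=14
Paths never hitting 4: Σ_s g(6,s) = 56
Paths hitting 4: 2^6 - 56 = 8
P = 8/64 = 1/8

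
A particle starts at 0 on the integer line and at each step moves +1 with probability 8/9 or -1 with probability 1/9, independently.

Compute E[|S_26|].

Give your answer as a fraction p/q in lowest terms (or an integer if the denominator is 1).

S_26 takes values m ≡ 0 (mod 2) with |m| ≤ 26; P(S_26=m) = C(26,(26+m)/2) · (8/9)^((26+m)/2) · (1/9)^((26-m)/2).
Distribution: P(S=-26)=1/6461081889226673298932241, P(S=-24)=208/6461081889226673298932241, P(S=-22)=20800/6461081889226673298932241, P(S=-20)=1331200/6461081889226673298932241, P(S=-18)=61235200/6461081889226673298932241, P(S=-16)=2155479040/6461081889226673298932241, P(S=-14)=60353413120/6461081889226673298932241, P(S=-12)=1379506585600/6461081889226673298932241, P(S=-10)=26210625126400/6461081889226673298932241, P(S=-8)=419370002022400/6461081889226673298932241, P(S=-6)=5703432027504640/6461081889226673298932241, P(S=-4)=66367209047326720/6461081889226673298932241, P(S=-2)=663672090473267200/6461081889226673298932241, P(S=0)=5717790317923532800/6461081889226673298932241, P(S=2)=42475013790289100800/6461081889226673298932241, P(S=4)=271840088257850245120/6461081889226673298932241, P(S=6)=1495120485418176348160/6461081889226673298932241, P(S=8)=7035861107850241638400/6461081889226673298932241, P(S=10)=28143444431400966553600/6461081889226673298932241, P(S=12)=94798970716297992601600/6461081889226673298932241, P(S=14)=265437118005634379284480/6461081889226673298932241, P(S=16)=606713412584307152650240/6461081889226673298932241, P(S=18)=1103115295607831186636800/6461081889226673298932241, P(S=20)=1534769106932634694451200/6461081889226673298932241, P(S=22)=1534769106932634694451200/6461081889226673298932241, P(S=24)=982252228436886204448768/6461081889226673298932241, P(S=26)=302231454903657293676544/6461081889226673298932241
E[|S_26|] = Σ_m |m|·P(S_26=m) = 130657437021253391580401434/6461081889226673298932241

Answer: 130657437021253391580401434/6461081889226673298932241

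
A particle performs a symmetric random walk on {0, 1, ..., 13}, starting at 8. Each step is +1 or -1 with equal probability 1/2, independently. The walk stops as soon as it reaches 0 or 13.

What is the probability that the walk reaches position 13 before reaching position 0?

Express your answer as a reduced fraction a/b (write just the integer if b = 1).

Symmetric walk (p = 1/2): the harmonic-function argument gives P(hit 13 before 0 | start at 8) = a/N.
P = 8/13 = 8/13

Answer: 8/13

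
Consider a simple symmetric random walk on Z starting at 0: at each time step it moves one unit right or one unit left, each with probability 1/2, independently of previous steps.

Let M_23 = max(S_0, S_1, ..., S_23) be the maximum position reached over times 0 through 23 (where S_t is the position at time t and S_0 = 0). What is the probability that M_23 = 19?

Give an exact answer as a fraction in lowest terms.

Answer: 253/8388608

Derivation:
Let M_23 = max(S_0,...,S_23). Use the reflection principle: for j ≥ 1, #{paths with M_23 ≥ j} = #{S_23 ≥ j} + #{S_23 ≥ j+1}.
By reflection, #{M_23 ≥ 19} = #{S_23 ≥ 19} + #{S_23 ≥ 20} = 277 + 24 = 301.
#{M_23 ≥ 20} = #{S_23 ≥ 20} + #{S_23 ≥ 21} = 24 + 24 = 48.
#{M_23 = 19} = 301 - 48 = 253.
P(M_23 = 19) = 253/8388608 = 253/8388608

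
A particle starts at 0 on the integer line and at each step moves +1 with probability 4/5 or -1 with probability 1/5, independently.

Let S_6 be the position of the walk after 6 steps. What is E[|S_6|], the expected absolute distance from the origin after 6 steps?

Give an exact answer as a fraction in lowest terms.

S_6 takes values m ≡ 0 (mod 2) with |m| ≤ 6; P(S_6=m) = C(6,(6+m)/2) · (4/5)^((6+m)/2) · (1/5)^((6-m)/2).
Distribution: P(S=-6)=1/15625, P(S=-4)=24/15625, P(S=-2)=48/3125, P(S=0)=256/3125, P(S=2)=768/3125, P(S=4)=6144/15625, P(S=6)=4096/15625
E[|S_6|] = Σ_m |m|·P(S_6=m) = 57414/15625

Answer: 57414/15625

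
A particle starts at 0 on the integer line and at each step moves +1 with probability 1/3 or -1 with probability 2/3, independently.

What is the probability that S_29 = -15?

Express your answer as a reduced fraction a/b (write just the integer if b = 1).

To reach position -15 after 29 steps: need 7 steps of +1 and 22 steps of -1.
Number of such sequences: C(29,7) = 1560780
Each has probability (1/3)^7 · (2/3)^22 = 4194304/68630377364883
P = 1560780 · 4194304/68630377364883 = 727376199680/7625597484987

Answer: 727376199680/7625597484987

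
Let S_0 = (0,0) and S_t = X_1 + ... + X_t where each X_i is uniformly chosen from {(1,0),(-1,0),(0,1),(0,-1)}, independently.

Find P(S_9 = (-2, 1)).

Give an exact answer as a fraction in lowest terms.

Let h be the number of horizontal steps (so 9-h are vertical). To end at (-2,1) need (h-2)/2 right-steps and ((9-h)+1)/2 up-steps.
Sum over h with 2 ≤ h ≤ 8, h ≡ 0 (mod 2), 9-h ≡ 1 (mod 2):
h=2: C(9,2)·C(2,0)·C(7,4) = 36·1·35 = 1260
h=4: C(9,4)·C(4,1)·C(5,3) = 126·4·10 = 5040
h=6: C(9,6)·C(6,2)·C(3,2) = 84·15·3 = 3780
h=8: C(9,8)·C(8,3)·C(1,1) = 9·56·1 = 504
Total favorable: 10584
Total paths: 4^9 = 262144
P = 10584/262144 = 1323/32768

Answer: 1323/32768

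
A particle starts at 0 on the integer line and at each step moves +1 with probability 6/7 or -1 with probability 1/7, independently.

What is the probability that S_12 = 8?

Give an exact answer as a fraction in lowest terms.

Answer: 3990767616/13841287201

Derivation:
To reach position 8 after 12 steps: need 10 steps of +1 and 2 steps of -1.
Number of such sequences: C(12,10) = 66
Each has probability (6/7)^10 · (1/7)^2 = 60466176/13841287201
P = 66 · 60466176/13841287201 = 3990767616/13841287201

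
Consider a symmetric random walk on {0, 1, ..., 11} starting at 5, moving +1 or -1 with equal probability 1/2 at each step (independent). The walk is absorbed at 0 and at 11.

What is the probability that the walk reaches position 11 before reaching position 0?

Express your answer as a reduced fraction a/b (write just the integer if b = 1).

Answer: 5/11

Derivation:
Symmetric walk (p = 1/2): the harmonic-function argument gives P(hit 11 before 0 | start at 5) = a/N.
P = 5/11 = 5/11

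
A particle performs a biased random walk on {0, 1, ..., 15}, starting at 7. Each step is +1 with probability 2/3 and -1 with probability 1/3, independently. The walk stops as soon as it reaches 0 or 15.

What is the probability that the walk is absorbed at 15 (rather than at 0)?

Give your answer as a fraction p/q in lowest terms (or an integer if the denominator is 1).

Answer: 32512/32767

Derivation:
Biased walk: p = 2/3, q = 1/3, r = q/p = 1/2
Gambler's ruin: P(hit 15 before 0 | start at 7) = (1 - r^a)/(1 - r^N)
r^7 = 1/128; r^15 = 1/32768
P = (1 - 1/128) / (1 - 1/32768) = 127/128 / 32767/32768 = 32512/32767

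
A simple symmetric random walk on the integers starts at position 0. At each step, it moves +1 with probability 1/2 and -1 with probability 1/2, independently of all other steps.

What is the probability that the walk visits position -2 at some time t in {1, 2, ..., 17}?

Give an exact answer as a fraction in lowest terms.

Answer: 20613/32768

Derivation:
Count via complement. Let g(t,s) = #length-t paths at position s with S_1..S_t all ≠ -2.
g(t,s) = g(t-1,s-1) + g(t-1,s+1) for s ≠ -2; g(t,-2) = 0.
t=0: g(0,0)=1
t=1: g(1,-1)=1 g(1,1)=1
t=2: g(2,0)=2 g(2,2)=1
t=3: g(3,-1)=2 g(3,1)=3 g(3,3)=1
t=4: g(4,0)=5 g(4,2)=4 g(4,4)=1
t=5: g(5,-1)=5 g(5,1)=9 g(5,3)=5 g(5,5)=1
t=6: g(6,0)=14 g(6,2)=14 g(6,4)=6 g(6,6)=1
t=7: g(7,-1)=14 g(7,1)=28 g(7,3)=20 g(7,5)=7 g(7,7)=1
t=8: g(8,0)=42 g(8,2)=48 g(8,4)=27 g(8,6)=8 g(8,8)=1
t=9: g(9,-1)=42 g(9,1)=90 g(9,3)=75 g(9,5)=35 g(9,7)=9 g(9,9)=1
t=10: g(10,0)=132 g(10,2)=165 g(10,4)=110 g(10,6)=44 g(10,8)=10 g(10,10)=1
t=11: g(11,-1)=132 g(11,1)=297 g(11,3)=275 g(11,5)=154 g(11,7)=54 g(11,9)=11 g(11,11)=1
t=12: g(12,0)=429 g(12,2)=572 g(12,4)=429 g(12,6)=208 g(12,8)=65 g(12,10)=12 g(12,12)=1
t=13: g(13,-1)=429 g(13,1)=1001 g(13,3)=1001 g(13,5)=637 g(13,7)=273 g(13,9)=77 g(13,11)=13 g(13,13)=1
t=14: g(14,0)=1430 g(14,2)=2002 g(14,4)=1638 g(14,6)=910 g(14,8)=350 g(14,10)=90 g(14,12)=14 g(14,14)=1
t=15: g(15,-1)=1430 g(15,1)=3432 g(15,3)=3640 g(15,5)=2548 g(15,7)=1260 g(15,9)=440 g(15,11)=104 g(15,13)=15 g(15,15)=1
t=16: g(16,0)=4862 g(16,2)=7072 g(16,4)=6188 g(16,6)=3808 g(16,8)=1700 g(16,10)=544 g(16,12)=119 g(16,14)=16 g(16,16)=1
t=17: g(17,-1)=4862 g(17,1)=11934 g(17,3)=13260 g(17,5)=9996 g(17,7)=5508 g(17,9)=2244 g(17,11)=663 g(17,13)=135 g(17,15)=17 g(17,17)=1
Paths never hitting -2: Σ_s g(17,s) = 48620
Paths hitting -2: 2^17 - 48620 = 82452
P = 82452/131072 = 20613/32768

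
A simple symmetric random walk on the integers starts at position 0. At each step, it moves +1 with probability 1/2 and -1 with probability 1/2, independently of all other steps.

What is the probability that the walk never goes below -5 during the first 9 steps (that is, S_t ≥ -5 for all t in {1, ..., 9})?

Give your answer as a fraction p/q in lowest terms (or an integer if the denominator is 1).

Answer: 123/128

Derivation:
Let f(t,s) = #length-t paths at position s with S_1..S_t all ≥ -5.
f(t,s) = f(t-1,s-1) + f(t-1,s+1) for s ≥ -5; f(t,s) = 0 for s < -5.
t=0: f(0,0)=1
t=1: f(1,-1)=1 f(1,1)=1
t=2: f(2,-2)=1 f(2,0)=2 f(2,2)=1
t=3: f(3,-3)=1 f(3,-1)=3 f(3,1)=3 f(3,3)=1
t=4: f(4,-4)=1 f(4,-2)=4 f(4,0)=6 f(4,2)=4 f(4,4)=1
t=5: f(5,-5)=1 f(5,-3)=5 f(5,-1)=10 f(5,1)=10 f(5,3)=5 f(5,5)=1
t=6: f(6,-4)=6 f(6,-2)=15 f(6,0)=20 f(6,2)=15 f(6,4)=6 f(6,6)=1
t=7: f(7,-5)=6 f(7,-3)=21 f(7,-1)=35 f(7,1)=35 f(7,3)=21 f(7,5)=7 f(7,7)=1
t=8: f(8,-4)=27 f(8,-2)=56 f(8,0)=70 f(8,2)=56 f(8,4)=28 f(8,6)=8 f(8,8)=1
t=9: f(9,-5)=27 f(9,-3)=83 f(9,-1)=126 f(9,1)=126 f(9,3)=84 f(9,5)=36 f(9,7)=9 f(9,9)=1
Σ_s f(9,s) = 492
P = 492/512 = 123/128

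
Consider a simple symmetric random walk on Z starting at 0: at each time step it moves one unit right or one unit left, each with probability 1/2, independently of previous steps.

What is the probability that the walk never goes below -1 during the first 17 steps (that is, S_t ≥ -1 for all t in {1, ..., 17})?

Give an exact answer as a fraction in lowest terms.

Let f(t,s) = #length-t paths at position s with S_1..S_t all ≥ -1.
f(t,s) = f(t-1,s-1) + f(t-1,s+1) for s ≥ -1; f(t,s) = 0 for s < -1.
t=0: f(0,0)=1
t=1: f(1,-1)=1 f(1,1)=1
t=2: f(2,0)=2 f(2,2)=1
t=3: f(3,-1)=2 f(3,1)=3 f(3,3)=1
t=4: f(4,0)=5 f(4,2)=4 f(4,4)=1
t=5: f(5,-1)=5 f(5,1)=9 f(5,3)=5 f(5,5)=1
t=6: f(6,0)=14 f(6,2)=14 f(6,4)=6 f(6,6)=1
t=7: f(7,-1)=14 f(7,1)=28 f(7,3)=20 f(7,5)=7 f(7,7)=1
t=8: f(8,0)=42 f(8,2)=48 f(8,4)=27 f(8,6)=8 f(8,8)=1
t=9: f(9,-1)=42 f(9,1)=90 f(9,3)=75 f(9,5)=35 f(9,7)=9 f(9,9)=1
t=10: f(10,0)=132 f(10,2)=165 f(10,4)=110 f(10,6)=44 f(10,8)=10 f(10,10)=1
t=11: f(11,-1)=132 f(11,1)=297 f(11,3)=275 f(11,5)=154 f(11,7)=54 f(11,9)=11 f(11,11)=1
t=12: f(12,0)=429 f(12,2)=572 f(12,4)=429 f(12,6)=208 f(12,8)=65 f(12,10)=12 f(12,12)=1
t=13: f(13,-1)=429 f(13,1)=1001 f(13,3)=1001 f(13,5)=637 f(13,7)=273 f(13,9)=77 f(13,11)=13 f(13,13)=1
t=14: f(14,0)=1430 f(14,2)=2002 f(14,4)=1638 f(14,6)=910 f(14,8)=350 f(14,10)=90 f(14,12)=14 f(14,14)=1
t=15: f(15,-1)=1430 f(15,1)=3432 f(15,3)=3640 f(15,5)=2548 f(15,7)=1260 f(15,9)=440 f(15,11)=104 f(15,13)=15 f(15,15)=1
t=16: f(16,0)=4862 f(16,2)=7072 f(16,4)=6188 f(16,6)=3808 f(16,8)=1700 f(16,10)=544 f(16,12)=119 f(16,14)=16 f(16,16)=1
t=17: f(17,-1)=4862 f(17,1)=11934 f(17,3)=13260 f(17,5)=9996 f(17,7)=5508 f(17,9)=2244 f(17,11)=663 f(17,13)=135 f(17,15)=17 f(17,17)=1
Σ_s f(17,s) = 48620
P = 48620/131072 = 12155/32768

Answer: 12155/32768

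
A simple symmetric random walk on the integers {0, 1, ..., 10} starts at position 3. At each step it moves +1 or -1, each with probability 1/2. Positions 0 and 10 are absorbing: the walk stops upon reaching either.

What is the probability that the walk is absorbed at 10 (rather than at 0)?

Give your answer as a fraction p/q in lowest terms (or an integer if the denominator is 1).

Symmetric walk (p = 1/2): the harmonic-function argument gives P(hit 10 before 0 | start at 3) = a/N.
P = 3/10 = 3/10

Answer: 3/10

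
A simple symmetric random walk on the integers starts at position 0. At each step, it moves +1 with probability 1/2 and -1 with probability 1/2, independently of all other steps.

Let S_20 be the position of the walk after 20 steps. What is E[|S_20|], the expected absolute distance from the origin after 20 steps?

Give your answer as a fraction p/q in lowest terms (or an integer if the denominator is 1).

Answer: 230945/65536

Derivation:
S_20 takes values m ≡ 0 (mod 2) with |m| ≤ 20; P(S_20=m) = C(20,(20+m)/2)/2^20.
Total paths: 2^20 = 1048576
Distribution: P(S=-20)=1/1048576, P(S=-18)=20/1048576, P(S=-16)=190/1048576, P(S=-14)=1140/1048576, P(S=-12)=4845/1048576, P(S=-10)=15504/1048576, P(S=-8)=38760/1048576, P(S=-6)=77520/1048576, P(S=-4)=125970/1048576, P(S=-2)=167960/1048576, P(S=0)=184756/1048576, P(S=2)=167960/1048576, P(S=4)=125970/1048576, P(S=6)=77520/1048576, P(S=8)=38760/1048576, P(S=10)=15504/1048576, P(S=12)=4845/1048576, P(S=14)=1140/1048576, P(S=16)=190/1048576, P(S=18)=20/1048576, P(S=20)=1/1048576
E[|S_20|] = Σ_m |m|·P(S_20=m) = 3695120/1048576 = 230945/65536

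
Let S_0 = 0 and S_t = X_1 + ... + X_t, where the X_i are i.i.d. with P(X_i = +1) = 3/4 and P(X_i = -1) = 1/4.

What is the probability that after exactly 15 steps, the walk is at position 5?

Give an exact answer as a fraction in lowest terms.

To reach position 5 after 15 steps: need 10 steps of +1 and 5 steps of -1.
Number of such sequences: C(15,10) = 3003
Each has probability (3/4)^10 · (1/4)^5 = 59049/1073741824
P = 3003 · 59049/1073741824 = 177324147/1073741824

Answer: 177324147/1073741824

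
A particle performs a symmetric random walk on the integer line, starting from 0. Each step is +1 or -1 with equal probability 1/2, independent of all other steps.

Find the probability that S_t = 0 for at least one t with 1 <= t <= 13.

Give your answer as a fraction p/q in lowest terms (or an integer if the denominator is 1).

Answer: 793/1024

Derivation:
Count via complement. Let g(t,s) = #length-t paths at position s with S_1..S_t all ≠ 0.
g(t,s) = g(t-1,s-1) + g(t-1,s+1) for s ≠ 0; g(t,0) = 0.
t=0: g(0,0)=1
t=1: g(1,-1)=1 g(1,1)=1
t=2: g(2,-2)=1 g(2,2)=1
t=3: g(3,-3)=1 g(3,-1)=1 g(3,1)=1 g(3,3)=1
t=4: g(4,-4)=1 g(4,-2)=2 g(4,2)=2 g(4,4)=1
t=5: g(5,-5)=1 g(5,-3)=3 g(5,-1)=2 g(5,1)=2 g(5,3)=3 g(5,5)=1
t=6: g(6,-6)=1 g(6,-4)=4 g(6,-2)=5 g(6,2)=5 g(6,4)=4 g(6,6)=1
t=7: g(7,-7)=1 g(7,-5)=5 g(7,-3)=9 g(7,-1)=5 g(7,1)=5 g(7,3)=9 g(7,5)=5 g(7,7)=1
t=8: g(8,-8)=1 g(8,-6)=6 g(8,-4)=14 g(8,-2)=14 g(8,2)=14 g(8,4)=14 g(8,6)=6 g(8,8)=1
t=9: g(9,-9)=1 g(9,-7)=7 g(9,-5)=20 g(9,-3)=28 g(9,-1)=14 g(9,1)=14 g(9,3)=28 g(9,5)=20 g(9,7)=7 g(9,9)=1
t=10: g(10,-10)=1 g(10,-8)=8 g(10,-6)=27 g(10,-4)=48 g(10,-2)=42 g(10,2)=42 g(10,4)=48 g(10,6)=27 g(10,8)=8 g(10,10)=1
t=11: g(11,-11)=1 g(11,-9)=9 g(11,-7)=35 g(11,-5)=75 g(11,-3)=90 g(11,-1)=42 g(11,1)=42 g(11,3)=90 g(11,5)=75 g(11,7)=35 g(11,9)=9 g(11,11)=1
t=12: g(12,-12)=1 g(12,-10)=10 g(12,-8)=44 g(12,-6)=110 g(12,-4)=165 g(12,-2)=132 g(12,2)=132 g(12,4)=165 g(12,6)=110 g(12,8)=44 g(12,10)=10 g(12,12)=1
t=13: g(13,-13)=1 g(13,-11)=11 g(13,-9)=54 g(13,-7)=154 g(13,-5)=275 g(13,-3)=297 g(13,-1)=132 g(13,1)=132 g(13,3)=297 g(13,5)=275 g(13,7)=154 g(13,9)=54 g(13,11)=11 g(13,13)=1
Paths never hitting 0: Σ_s g(13,s) = 1848
Paths hitting 0: 2^13 - 1848 = 6344
P = 6344/8192 = 793/1024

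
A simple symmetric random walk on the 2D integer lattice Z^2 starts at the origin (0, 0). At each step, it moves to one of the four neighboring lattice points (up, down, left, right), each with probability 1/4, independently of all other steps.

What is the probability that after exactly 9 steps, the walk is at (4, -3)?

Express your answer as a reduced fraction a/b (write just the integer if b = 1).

Let h be the number of horizontal steps (so 9-h are vertical). To end at (4,-3) need (h+4)/2 right-steps and ((9-h)-3)/2 up-steps.
Sum over h with 4 ≤ h ≤ 6, h ≡ 0 (mod 2), 9-h ≡ 1 (mod 2):
h=4: C(9,4)·C(4,4)·C(5,1) = 126·1·5 = 630
h=6: C(9,6)·C(6,5)·C(3,0) = 84·6·1 = 504
Total favorable: 1134
Total paths: 4^9 = 262144
P = 1134/262144 = 567/131072

Answer: 567/131072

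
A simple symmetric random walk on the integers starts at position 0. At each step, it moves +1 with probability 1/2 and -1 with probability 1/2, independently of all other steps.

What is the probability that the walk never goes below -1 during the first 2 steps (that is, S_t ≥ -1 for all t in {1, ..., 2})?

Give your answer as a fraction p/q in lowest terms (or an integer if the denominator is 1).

Let f(t,s) = #length-t paths at position s with S_1..S_t all ≥ -1.
f(t,s) = f(t-1,s-1) + f(t-1,s+1) for s ≥ -1; f(t,s) = 0 for s < -1.
t=0: f(0,0)=1
t=1: f(1,-1)=1 f(1,1)=1
t=2: f(2,0)=2 f(2,2)=1
Σ_s f(2,s) = 3
P = 3/4 = 3/4

Answer: 3/4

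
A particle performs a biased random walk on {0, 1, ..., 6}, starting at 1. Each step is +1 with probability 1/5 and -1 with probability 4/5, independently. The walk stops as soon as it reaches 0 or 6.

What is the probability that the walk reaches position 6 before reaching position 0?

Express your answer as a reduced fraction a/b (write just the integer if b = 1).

Biased walk: p = 1/5, q = 4/5, r = q/p = 4
Gambler's ruin: P(hit 6 before 0 | start at 1) = (1 - r^a)/(1 - r^N)
r^1 = 4; r^6 = 4096
P = (1 - 4) / (1 - 4096) = -3 / -4095 = 1/1365

Answer: 1/1365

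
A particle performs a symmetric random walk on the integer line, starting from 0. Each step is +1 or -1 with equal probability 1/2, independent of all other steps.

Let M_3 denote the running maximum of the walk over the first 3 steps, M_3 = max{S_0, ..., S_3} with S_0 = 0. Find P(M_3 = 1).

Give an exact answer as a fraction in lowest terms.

Answer: 3/8

Derivation:
Let M_3 = max(S_0,...,S_3). Use the reflection principle: for j ≥ 1, #{paths with M_3 ≥ j} = #{S_3 ≥ j} + #{S_3 ≥ j+1}.
By reflection, #{M_3 ≥ 1} = #{S_3 ≥ 1} + #{S_3 ≥ 2} = 4 + 1 = 5.
#{M_3 ≥ 2} = #{S_3 ≥ 2} + #{S_3 ≥ 3} = 1 + 1 = 2.
#{M_3 = 1} = 5 - 2 = 3.
P(M_3 = 1) = 3/8 = 3/8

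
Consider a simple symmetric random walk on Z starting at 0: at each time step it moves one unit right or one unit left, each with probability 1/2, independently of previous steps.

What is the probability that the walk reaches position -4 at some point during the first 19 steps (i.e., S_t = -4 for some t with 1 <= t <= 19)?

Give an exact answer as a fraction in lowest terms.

Answer: 11773/32768

Derivation:
Count via complement. Let g(t,s) = #length-t paths at position s with S_1..S_t all ≠ -4.
g(t,s) = g(t-1,s-1) + g(t-1,s+1) for s ≠ -4; g(t,-4) = 0.
t=0: g(0,0)=1
t=1: g(1,-1)=1 g(1,1)=1
t=2: g(2,-2)=1 g(2,0)=2 g(2,2)=1
t=3: g(3,-3)=1 g(3,-1)=3 g(3,1)=3 g(3,3)=1
t=4: g(4,-2)=4 g(4,0)=6 g(4,2)=4 g(4,4)=1
t=5: g(5,-3)=4 g(5,-1)=10 g(5,1)=10 g(5,3)=5 g(5,5)=1
t=6: g(6,-2)=14 g(6,0)=20 g(6,2)=15 g(6,4)=6 g(6,6)=1
t=7: g(7,-3)=14 g(7,-1)=34 g(7,1)=35 g(7,3)=21 g(7,5)=7 g(7,7)=1
t=8: g(8,-2)=48 g(8,0)=69 g(8,2)=56 g(8,4)=28 g(8,6)=8 g(8,8)=1
t=9: g(9,-3)=48 g(9,-1)=117 g(9,1)=125 g(9,3)=84 g(9,5)=36 g(9,7)=9 g(9,9)=1
t=10: g(10,-2)=165 g(10,0)=242 g(10,2)=209 g(10,4)=120 g(10,6)=45 g(10,8)=10 g(10,10)=1
t=11: g(11,-3)=165 g(11,-1)=407 g(11,1)=451 g(11,3)=329 g(11,5)=165 g(11,7)=55 g(11,9)=11 g(11,11)=1
t=12: g(12,-2)=572 g(12,0)=858 g(12,2)=780 g(12,4)=494 g(12,6)=220 g(12,8)=66 g(12,10)=12 g(12,12)=1
t=13: g(13,-3)=572 g(13,-1)=1430 g(13,1)=1638 g(13,3)=1274 g(13,5)=714 g(13,7)=286 g(13,9)=78 g(13,11)=13 g(13,13)=1
t=14: g(14,-2)=2002 g(14,0)=3068 g(14,2)=2912 g(14,4)=1988 g(14,6)=1000 g(14,8)=364 g(14,10)=91 g(14,12)=14 g(14,14)=1
t=15: g(15,-3)=2002 g(15,-1)=5070 g(15,1)=5980 g(15,3)=4900 g(15,5)=2988 g(15,7)=1364 g(15,9)=455 g(15,11)=105 g(15,13)=15 g(15,15)=1
t=16: g(16,-2)=7072 g(16,0)=11050 g(16,2)=10880 g(16,4)=7888 g(16,6)=4352 g(16,8)=1819 g(16,10)=560 g(16,12)=120 g(16,14)=16 g(16,16)=1
t=17: g(17,-3)=7072 g(17,-1)=18122 g(17,1)=21930 g(17,3)=18768 g(17,5)=12240 g(17,7)=6171 g(17,9)=2379 g(17,11)=680 g(17,13)=136 g(17,15)=17 g(17,17)=1
t=18: g(18,-2)=25194 g(18,0)=40052 g(18,2)=40698 g(18,4)=31008 g(18,6)=18411 g(18,8)=8550 g(18,10)=3059 g(18,12)=816 g(18,14)=153 g(18,16)=18 g(18,18)=1
t=19: g(19,-3)=25194 g(19,-1)=65246 g(19,1)=80750 g(19,3)=71706 g(19,5)=49419 g(19,7)=26961 g(19,9)=11609 g(19,11)=3875 g(19,13)=969 g(19,15)=171 g(19,17)=19 g(19,19)=1
Paths never hitting -4: Σ_s g(19,s) = 335920
Paths hitting -4: 2^19 - 335920 = 188368
P = 188368/524288 = 11773/32768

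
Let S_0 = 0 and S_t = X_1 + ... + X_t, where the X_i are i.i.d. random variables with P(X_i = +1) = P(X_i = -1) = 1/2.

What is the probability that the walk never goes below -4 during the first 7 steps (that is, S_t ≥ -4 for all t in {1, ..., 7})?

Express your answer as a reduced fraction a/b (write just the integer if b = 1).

Answer: 119/128

Derivation:
Let f(t,s) = #length-t paths at position s with S_1..S_t all ≥ -4.
f(t,s) = f(t-1,s-1) + f(t-1,s+1) for s ≥ -4; f(t,s) = 0 for s < -4.
t=0: f(0,0)=1
t=1: f(1,-1)=1 f(1,1)=1
t=2: f(2,-2)=1 f(2,0)=2 f(2,2)=1
t=3: f(3,-3)=1 f(3,-1)=3 f(3,1)=3 f(3,3)=1
t=4: f(4,-4)=1 f(4,-2)=4 f(4,0)=6 f(4,2)=4 f(4,4)=1
t=5: f(5,-3)=5 f(5,-1)=10 f(5,1)=10 f(5,3)=5 f(5,5)=1
t=6: f(6,-4)=5 f(6,-2)=15 f(6,0)=20 f(6,2)=15 f(6,4)=6 f(6,6)=1
t=7: f(7,-3)=20 f(7,-1)=35 f(7,1)=35 f(7,3)=21 f(7,5)=7 f(7,7)=1
Σ_s f(7,s) = 119
P = 119/128 = 119/128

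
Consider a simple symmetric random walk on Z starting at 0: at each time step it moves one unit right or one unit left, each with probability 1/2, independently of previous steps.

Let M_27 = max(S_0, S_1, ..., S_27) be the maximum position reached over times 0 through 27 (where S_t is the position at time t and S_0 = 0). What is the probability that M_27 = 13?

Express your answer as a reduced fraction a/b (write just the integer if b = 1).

Answer: 444015/67108864

Derivation:
Let M_27 = max(S_0,...,S_27). Use the reflection principle: for j ≥ 1, #{paths with M_27 ≥ j} = #{S_27 ≥ j} + #{S_27 ≥ j+1}.
By reflection, #{M_27 ≥ 13} = #{S_27 ≥ 13} + #{S_27 ≥ 14} = 1285624 + 397594 = 1683218.
#{M_27 ≥ 14} = #{S_27 ≥ 14} + #{S_27 ≥ 15} = 397594 + 397594 = 795188.
#{M_27 = 13} = 1683218 - 795188 = 888030.
P(M_27 = 13) = 888030/134217728 = 444015/67108864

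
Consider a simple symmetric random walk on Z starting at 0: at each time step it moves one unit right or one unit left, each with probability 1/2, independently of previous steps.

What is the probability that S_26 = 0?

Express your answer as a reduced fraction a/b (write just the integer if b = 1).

Answer: 1300075/8388608

Derivation:
To return to 0 after 26 steps: need exactly 13 steps of +1 and 13 of -1.
Favorable paths: C(26,13) = 10400600
Total paths: 2^26 = 67108864
P = 10400600/67108864 = 1300075/8388608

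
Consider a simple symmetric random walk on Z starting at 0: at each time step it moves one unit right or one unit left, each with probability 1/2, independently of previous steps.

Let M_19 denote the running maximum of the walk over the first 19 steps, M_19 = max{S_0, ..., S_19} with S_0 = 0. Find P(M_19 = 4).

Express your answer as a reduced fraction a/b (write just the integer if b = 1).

Let M_19 = max(S_0,...,S_19). Use the reflection principle: for j ≥ 1, #{paths with M_19 ≥ j} = #{S_19 ≥ j} + #{S_19 ≥ j+1}.
By reflection, #{M_19 ≥ 4} = #{S_19 ≥ 4} + #{S_19 ≥ 5} = 94184 + 94184 = 188368.
#{M_19 ≥ 5} = #{S_19 ≥ 5} + #{S_19 ≥ 6} = 94184 + 43796 = 137980.
#{M_19 = 4} = 188368 - 137980 = 50388.
P(M_19 = 4) = 50388/524288 = 12597/131072

Answer: 12597/131072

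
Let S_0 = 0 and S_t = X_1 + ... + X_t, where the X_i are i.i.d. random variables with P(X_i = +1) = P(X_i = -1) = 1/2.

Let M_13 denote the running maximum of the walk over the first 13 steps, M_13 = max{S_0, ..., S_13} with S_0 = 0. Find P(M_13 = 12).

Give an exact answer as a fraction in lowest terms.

Let M_13 = max(S_0,...,S_13). Use the reflection principle: for j ≥ 1, #{paths with M_13 ≥ j} = #{S_13 ≥ j} + #{S_13 ≥ j+1}.
By reflection, #{M_13 ≥ 12} = #{S_13 ≥ 12} + #{S_13 ≥ 13} = 1 + 1 = 2.
#{M_13 ≥ 13} = #{S_13 ≥ 13} + #{S_13 ≥ 14} = 1 + 0 = 1.
#{M_13 = 12} = 2 - 1 = 1.
P(M_13 = 12) = 1/8192 = 1/8192

Answer: 1/8192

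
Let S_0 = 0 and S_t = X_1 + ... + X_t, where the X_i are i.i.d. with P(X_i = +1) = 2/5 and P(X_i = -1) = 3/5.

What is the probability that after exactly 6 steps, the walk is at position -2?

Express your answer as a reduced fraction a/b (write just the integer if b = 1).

To reach position -2 after 6 steps: need 2 steps of +1 and 4 steps of -1.
Number of such sequences: C(6,2) = 15
Each has probability (2/5)^2 · (3/5)^4 = 324/15625
P = 15 · 324/15625 = 972/3125

Answer: 972/3125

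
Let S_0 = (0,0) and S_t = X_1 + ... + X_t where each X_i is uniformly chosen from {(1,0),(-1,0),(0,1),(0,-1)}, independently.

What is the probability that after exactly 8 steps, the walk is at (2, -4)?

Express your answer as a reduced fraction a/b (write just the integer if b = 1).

Answer: 7/1024

Derivation:
Let h be the number of horizontal steps (so 8-h are vertical). To end at (2,-4) need (h+2)/2 right-steps and ((8-h)-4)/2 up-steps.
Sum over h with 2 ≤ h ≤ 4, h ≡ 0 (mod 2), 8-h ≡ 0 (mod 2):
h=2: C(8,2)·C(2,2)·C(6,1) = 28·1·6 = 168
h=4: C(8,4)·C(4,3)·C(4,0) = 70·4·1 = 280
Total favorable: 448
Total paths: 4^8 = 65536
P = 448/65536 = 7/1024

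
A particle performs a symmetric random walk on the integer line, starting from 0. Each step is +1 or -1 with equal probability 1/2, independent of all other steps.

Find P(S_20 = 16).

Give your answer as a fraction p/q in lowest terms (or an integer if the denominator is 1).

To reach position 16 after 20 steps: need 18 steps of +1 and 2 of -1.
Favorable paths: C(20,18) = 190
Total paths: 2^20 = 1048576
P = 190/1048576 = 95/524288

Answer: 95/524288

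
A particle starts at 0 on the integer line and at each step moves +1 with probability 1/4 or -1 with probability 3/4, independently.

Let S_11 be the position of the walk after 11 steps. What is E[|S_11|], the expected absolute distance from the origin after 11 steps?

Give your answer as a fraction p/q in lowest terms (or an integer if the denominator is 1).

Answer: 1469105/262144

Derivation:
S_11 takes values m ≡ 1 (mod 2) with |m| ≤ 11; P(S_11=m) = C(11,(11+m)/2) · (1/4)^((11+m)/2) · (3/4)^((11-m)/2).
Distribution: P(S=-11)=177147/4194304, P(S=-9)=649539/4194304, P(S=-7)=1082565/4194304, P(S=-5)=1082565/4194304, P(S=-3)=360855/2097152, P(S=-1)=168399/2097152, P(S=1)=56133/2097152, P(S=3)=13365/2097152, P(S=5)=4455/4194304, P(S=7)=495/4194304, P(S=9)=33/4194304, P(S=11)=1/4194304
E[|S_11|] = Σ_m |m|·P(S_11=m) = 1469105/262144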